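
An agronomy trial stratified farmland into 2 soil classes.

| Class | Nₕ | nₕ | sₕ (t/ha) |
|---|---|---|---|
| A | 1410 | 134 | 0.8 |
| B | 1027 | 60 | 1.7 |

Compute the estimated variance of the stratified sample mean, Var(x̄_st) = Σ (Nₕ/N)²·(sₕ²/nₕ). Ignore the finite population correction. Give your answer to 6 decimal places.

N = 2437; Wₕ = Nₕ/N.
class A: (1410/2437)²·0.8²/134 = 0.001598830
class B: (1027/2437)²·1.7²/60 = 0.008554141
Sum = 0.010152972 → 0.010153.

0.010153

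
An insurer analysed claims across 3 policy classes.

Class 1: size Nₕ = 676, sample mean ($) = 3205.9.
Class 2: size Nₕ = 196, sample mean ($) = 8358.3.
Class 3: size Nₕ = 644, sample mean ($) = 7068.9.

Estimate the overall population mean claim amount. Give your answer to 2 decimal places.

5513.05

N = 676 + 196 + 644 = 1516.
Weight each subgroup mean by Nₕ/N and sum.
Σ Nₕx̄ₕ = 676·3205.9 + 196·8358.3 + 644·7068.9 = 2167188.4 + 1638226.8 + 4552371.6 = 8357786.8.
Divide by N: 8357786.8 / 1516 = 5513.0520... → 5513.05.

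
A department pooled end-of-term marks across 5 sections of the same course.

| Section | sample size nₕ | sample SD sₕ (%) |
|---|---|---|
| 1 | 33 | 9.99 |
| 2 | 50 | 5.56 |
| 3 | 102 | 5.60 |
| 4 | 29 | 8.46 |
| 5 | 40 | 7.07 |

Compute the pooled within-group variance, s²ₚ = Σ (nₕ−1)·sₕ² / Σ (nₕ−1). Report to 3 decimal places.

47.507

1: (33−1)·9.99² = 32·99.8001 = 3193.6032
2: (50−1)·5.56² = 49·30.9136 = 1514.7664
3: (102−1)·5.60² = 101·31.36 = 3167.36
4: (29−1)·8.46² = 28·71.5716 = 2004.0048
5: (40−1)·7.07² = 39·49.9849 = 1949.4111
Numerator = 11829.1455; denominator = Σ(nₕ−1) = 249.
s²ₚ = 11829.1455/249 = 47.50661... → 47.507.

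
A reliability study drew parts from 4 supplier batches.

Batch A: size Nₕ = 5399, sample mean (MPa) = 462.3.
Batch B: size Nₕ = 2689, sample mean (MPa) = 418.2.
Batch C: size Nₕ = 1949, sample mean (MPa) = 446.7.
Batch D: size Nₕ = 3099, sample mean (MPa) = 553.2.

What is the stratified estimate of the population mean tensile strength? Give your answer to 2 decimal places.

N = 5399 + 2689 + 1949 + 3099 = 13136.
Weight each subgroup mean by Nₕ/N and sum.
Σ Nₕx̄ₕ = 5399·462.3 + 2689·418.2 + 1949·446.7 + 3099·553.2 = 2495957.7 + 1124539.8 + 870618.3 + 1714366.8 = 6205482.6.
Divide by N: 6205482.6 / 13136 = 472.4028... → 472.40.

472.40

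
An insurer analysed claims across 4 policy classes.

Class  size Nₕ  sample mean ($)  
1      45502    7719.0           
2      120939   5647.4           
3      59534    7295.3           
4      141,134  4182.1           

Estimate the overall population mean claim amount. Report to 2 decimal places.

x̄_st = (Σ Nₕx̄ₕ) / (Σ Nₕ) = (45502·7719.0 + 120939·5647.4 + 59534·7295.3 + 141134·4182.1) / 367109
= 2058775738.2 / 367109 = 5608.0775... → 5608.08.

5608.08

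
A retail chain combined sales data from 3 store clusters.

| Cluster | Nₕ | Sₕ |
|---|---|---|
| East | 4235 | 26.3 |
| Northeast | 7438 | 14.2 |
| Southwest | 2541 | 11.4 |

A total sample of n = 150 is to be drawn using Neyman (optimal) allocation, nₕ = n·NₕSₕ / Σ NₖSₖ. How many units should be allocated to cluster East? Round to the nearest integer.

68

East: NₕSₕ = 4235·26.3 = 111380.5
Northeast: NₕSₕ = 7438·14.2 = 105619.6
Southwest: NₕSₕ = 2541·11.4 = 28967.4
Σ NₕSₕ = 245967.5.
n_East = 150·111380.5/245967.5 = 67.924... → 68.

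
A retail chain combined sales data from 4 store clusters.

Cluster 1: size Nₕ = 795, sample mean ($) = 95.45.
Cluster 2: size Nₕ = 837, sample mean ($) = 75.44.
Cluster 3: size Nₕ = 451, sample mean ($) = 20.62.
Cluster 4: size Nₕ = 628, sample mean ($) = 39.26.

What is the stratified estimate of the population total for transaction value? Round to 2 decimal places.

172980.93

Population total = Σ Nₕ·x̄ₕ (each stratum's size times its mean).
795·95.45 + 837·75.44 + 451·20.62 + 628·39.26 = 75882.75 + 63143.28 + 9299.62 + 24655.28 = 172980.93.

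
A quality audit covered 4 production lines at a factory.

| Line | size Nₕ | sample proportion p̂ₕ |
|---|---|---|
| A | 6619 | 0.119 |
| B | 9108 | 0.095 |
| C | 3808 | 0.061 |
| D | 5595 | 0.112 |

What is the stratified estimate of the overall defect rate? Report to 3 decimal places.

N = 6619 + 9108 + 3808 + 5595 = 25130.
Overall proportion = Σ (Nₕ/N)·p̂ₕ.
Σ Nₕp̂ₕ = 787.661 + 865.26 + 232.288 + 626.64 = 2511.849.
2511.849 / 25130 = 0.09995... → 0.100.

0.100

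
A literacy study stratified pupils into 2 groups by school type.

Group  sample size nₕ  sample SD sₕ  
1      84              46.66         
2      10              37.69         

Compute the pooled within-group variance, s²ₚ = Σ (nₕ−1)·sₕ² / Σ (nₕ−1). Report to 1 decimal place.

1: (84−1)·46.66² = 83·2177.1556 = 180703.9148
2: (10−1)·37.69² = 9·1420.5361 = 12784.8249
Numerator = 193488.7397; denominator = Σ(nₕ−1) = 92.
s²ₚ = 193488.7397/92 = 2103.138... → 2103.1.

2103.1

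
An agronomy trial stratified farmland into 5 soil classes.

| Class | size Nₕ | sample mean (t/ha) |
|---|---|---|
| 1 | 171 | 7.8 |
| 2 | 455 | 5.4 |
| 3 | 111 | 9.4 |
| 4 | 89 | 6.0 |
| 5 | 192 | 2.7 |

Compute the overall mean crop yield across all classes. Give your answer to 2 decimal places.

5.78

x̄_st = (Σ Nₕx̄ₕ) / (Σ Nₕ) = (171·7.8 + 455·5.4 + 111·9.4 + 89·6.0 + 192·2.7) / 1018
= 5886.6 / 1018 = 5.7825... → 5.78.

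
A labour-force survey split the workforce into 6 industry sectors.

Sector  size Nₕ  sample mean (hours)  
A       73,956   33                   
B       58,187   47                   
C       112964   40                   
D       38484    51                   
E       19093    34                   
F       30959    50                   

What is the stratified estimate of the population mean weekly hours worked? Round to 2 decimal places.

N = 73956 + 58187 + 112964 + 38484 + 19093 + 30959 = 333643.
Weight each subgroup mean by Nₕ/N and sum.
Σ Nₕx̄ₕ = 73956·33 + 58187·47 + 112964·40 + 38484·51 + 19093·34 + 30959·50 = 2440548 + 2734789 + 4518560 + 1962684 + 649162 + 1547950 = 13853693.
Divide by N: 13853693 / 333643 = 41.5225... → 41.52.

41.52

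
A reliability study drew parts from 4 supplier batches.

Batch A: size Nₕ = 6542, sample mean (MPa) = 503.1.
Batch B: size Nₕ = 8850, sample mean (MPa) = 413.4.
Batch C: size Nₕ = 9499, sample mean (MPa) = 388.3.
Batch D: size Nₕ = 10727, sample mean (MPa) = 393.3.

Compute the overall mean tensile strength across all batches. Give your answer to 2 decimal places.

417.13

x̄_st = (Σ Nₕx̄ₕ) / (Σ Nₕ) = (6542·503.1 + 8850·413.4 + 9499·388.3 + 10727·393.3) / 35618
= 14857261 / 35618 = 417.1279... → 417.13.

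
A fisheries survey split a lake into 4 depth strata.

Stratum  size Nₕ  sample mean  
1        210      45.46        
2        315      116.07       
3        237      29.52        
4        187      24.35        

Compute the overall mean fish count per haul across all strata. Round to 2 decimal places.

N = 949; weights Wₕ = Nₕ/N = (0.2213, 0.3319, 0.2497, 0.1970).
x̄_st = Σ Wₕ·x̄ₕ = 0.2213·45.46 + 0.3319·116.07 + 0.2497·29.52 + 0.1970·24.35 ≈ 60.7569...
→ 60.76.

60.76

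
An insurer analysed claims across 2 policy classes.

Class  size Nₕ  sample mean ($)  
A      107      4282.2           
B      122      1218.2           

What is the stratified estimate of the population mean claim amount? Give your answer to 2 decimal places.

2649.85

N = 229; weights Wₕ = Nₕ/N = (0.4672, 0.5328).
x̄_st = Σ Wₕ·x̄ₕ = 0.4672·4282.2 + 0.5328·1218.2 ≈ 2649.8507...
→ 2649.85.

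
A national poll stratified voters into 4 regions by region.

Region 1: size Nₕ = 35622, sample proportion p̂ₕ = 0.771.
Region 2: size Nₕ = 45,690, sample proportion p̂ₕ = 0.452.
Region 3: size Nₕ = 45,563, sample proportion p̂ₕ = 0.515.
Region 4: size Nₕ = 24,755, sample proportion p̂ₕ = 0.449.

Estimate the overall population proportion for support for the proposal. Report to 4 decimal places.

N = 35622 + 45690 + 45563 + 24755 = 151630.
Overall proportion = Σ (Nₕ/N)·p̂ₕ.
Σ Nₕp̂ₕ = 27464.562 + 20651.88 + 23464.945 + 11114.995 = 82696.382.
82696.382 / 151630 = 0.545383... → 0.5454.

0.5454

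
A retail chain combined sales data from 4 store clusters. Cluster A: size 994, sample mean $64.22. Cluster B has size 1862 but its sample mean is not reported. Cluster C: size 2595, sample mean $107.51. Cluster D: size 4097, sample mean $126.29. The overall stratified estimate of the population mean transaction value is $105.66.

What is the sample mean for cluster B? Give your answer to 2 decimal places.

N = 994 + 1862 + 2595 + 4097 = 9548.
Overall total = μ·N = 105.66·9548 = 1008841.68.
Subtract the known strata: 994·64.22 + 2595·107.51 + 4097·126.29 = 860233.26.
Remaining total for cluster B: 1008841.68 − 860233.26 = 148608.42.
Divide by its size: 148608.42 / 1862 = 79.8112... → 79.81.

79.81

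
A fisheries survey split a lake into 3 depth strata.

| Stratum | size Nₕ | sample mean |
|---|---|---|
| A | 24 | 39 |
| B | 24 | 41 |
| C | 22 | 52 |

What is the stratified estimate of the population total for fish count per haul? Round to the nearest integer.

3064

Population total = Σ Nₕ·x̄ₕ (each stratum's size times its mean).
24·39 + 24·41 + 22·52 = 936 + 984 + 1144 = 3064.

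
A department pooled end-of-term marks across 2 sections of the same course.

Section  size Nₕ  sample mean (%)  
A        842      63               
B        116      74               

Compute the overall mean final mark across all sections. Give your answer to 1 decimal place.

64.3

N = 842 + 116 = 958.
Weight each subgroup mean by Nₕ/N and sum.
Σ Nₕx̄ₕ = 842·63 + 116·74 = 53046 + 8584 = 61630.
Divide by N: 61630 / 958 = 64.332... → 64.3.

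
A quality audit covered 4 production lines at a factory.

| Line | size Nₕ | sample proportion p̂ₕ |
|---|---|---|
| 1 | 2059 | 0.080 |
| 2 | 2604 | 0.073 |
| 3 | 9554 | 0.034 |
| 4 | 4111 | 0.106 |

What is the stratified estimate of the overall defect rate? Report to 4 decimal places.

0.0609

N = 2059 + 2604 + 9554 + 4111 = 18328.
Overall proportion = Σ (Nₕ/N)·p̂ₕ.
Σ Nₕp̂ₕ = 164.72 + 190.092 + 324.836 + 435.766 = 1115.414.
1115.414 / 18328 = 0.060858... → 0.0609.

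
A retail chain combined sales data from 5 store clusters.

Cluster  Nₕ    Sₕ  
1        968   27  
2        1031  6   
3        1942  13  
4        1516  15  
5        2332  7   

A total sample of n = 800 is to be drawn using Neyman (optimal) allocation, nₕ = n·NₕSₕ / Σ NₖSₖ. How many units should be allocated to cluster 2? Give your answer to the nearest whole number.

51

1: NₕSₕ = 968·27 = 26136
2: NₕSₕ = 1031·6 = 6186
3: NₕSₕ = 1942·13 = 25246
4: NₕSₕ = 1516·15 = 22740
5: NₕSₕ = 2332·7 = 16324
Σ NₕSₕ = 96632.
n_2 = 800·6186/96632 = 51.213... → 51.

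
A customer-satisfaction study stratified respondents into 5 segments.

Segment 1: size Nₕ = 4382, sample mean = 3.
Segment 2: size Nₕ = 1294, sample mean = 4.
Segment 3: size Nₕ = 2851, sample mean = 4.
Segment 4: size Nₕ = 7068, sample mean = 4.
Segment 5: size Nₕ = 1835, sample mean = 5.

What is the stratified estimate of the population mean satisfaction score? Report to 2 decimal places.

N = 17430; weights Wₕ = Nₕ/N = (0.2514, 0.0742, 0.1636, 0.4055, 0.1053).
x̄_st = Σ Wₕ·x̄ₕ = 0.2514·3 + 0.0742·4 + 0.1636·4 + 0.4055·4 + 0.1053·5 ≈ 3.8539...
→ 3.85.

3.85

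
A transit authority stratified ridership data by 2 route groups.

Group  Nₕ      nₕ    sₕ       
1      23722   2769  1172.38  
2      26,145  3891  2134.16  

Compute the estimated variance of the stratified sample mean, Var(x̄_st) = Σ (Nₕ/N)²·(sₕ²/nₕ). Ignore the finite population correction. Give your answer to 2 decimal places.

N = 49867. Term for each stratum: Wₕ²sₕ²/nₕ.
Var(x̄_st) = 112.32850 + 321.76850 = 434.09700 → 434.10.

434.10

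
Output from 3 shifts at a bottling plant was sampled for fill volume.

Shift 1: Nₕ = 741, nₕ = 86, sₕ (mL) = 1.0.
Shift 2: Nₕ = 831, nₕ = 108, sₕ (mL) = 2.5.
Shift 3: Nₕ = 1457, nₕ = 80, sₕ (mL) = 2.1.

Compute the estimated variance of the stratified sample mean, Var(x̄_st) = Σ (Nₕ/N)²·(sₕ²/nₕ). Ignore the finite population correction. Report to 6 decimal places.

0.017806

N = 3029. Term for each stratum: Wₕ²sₕ²/nₕ.
Var(x̄_st) = 0.000695888 + 0.004355718 + 0.012754668 = 0.017806274 → 0.017806.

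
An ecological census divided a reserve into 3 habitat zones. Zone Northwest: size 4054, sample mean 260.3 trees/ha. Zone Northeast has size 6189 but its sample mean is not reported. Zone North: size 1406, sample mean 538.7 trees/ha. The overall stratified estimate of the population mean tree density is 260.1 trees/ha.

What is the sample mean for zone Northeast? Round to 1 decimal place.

196.7

Σ Nₕx̄ₕ = N·μ, so 6189·x̄_Northeast = 11649·260.1 − (4054·260.3 + 1406·538.7).
= 3029904.9 − 1812668.4 = 1217236.5.
x̄_Northeast = 1217236.5 / 6189 = 196.677... → 196.7.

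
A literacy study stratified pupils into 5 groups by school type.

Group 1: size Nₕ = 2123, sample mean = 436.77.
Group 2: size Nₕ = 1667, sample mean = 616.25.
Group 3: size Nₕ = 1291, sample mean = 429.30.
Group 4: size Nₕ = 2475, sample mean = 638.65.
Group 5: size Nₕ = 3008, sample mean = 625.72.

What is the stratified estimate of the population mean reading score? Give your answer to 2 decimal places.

565.28

N = 10564; weights Wₕ = Nₕ/N = (0.2010, 0.1578, 0.1222, 0.2343, 0.2847).
x̄_st = Σ Wₕ·x̄ₕ = 0.2010·436.77 + 0.1578·616.25 + 0.1222·429.30 + 0.2343·638.65 + 0.2847·625.72 ≈ 565.2785...
→ 565.28.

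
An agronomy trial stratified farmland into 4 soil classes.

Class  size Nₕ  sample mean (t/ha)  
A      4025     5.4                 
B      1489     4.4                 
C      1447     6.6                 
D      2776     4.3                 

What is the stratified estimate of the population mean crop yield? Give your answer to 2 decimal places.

5.11

x̄_st = (Σ Nₕx̄ₕ) / (Σ Nₕ) = (4025·5.4 + 1489·4.4 + 1447·6.6 + 2776·4.3) / 9737
= 49773.6 / 9737 = 5.1118... → 5.11.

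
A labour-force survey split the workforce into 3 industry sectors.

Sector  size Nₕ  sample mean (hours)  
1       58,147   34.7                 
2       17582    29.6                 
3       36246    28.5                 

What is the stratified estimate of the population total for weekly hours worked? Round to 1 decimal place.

3571139.1

1: 58147·34.7 = 2017700.9
2: 17582·29.6 = 520427.2
3: 36246·28.5 = 1033011
τ̂ = Σ Nₕx̄ₕ = 3571139.1.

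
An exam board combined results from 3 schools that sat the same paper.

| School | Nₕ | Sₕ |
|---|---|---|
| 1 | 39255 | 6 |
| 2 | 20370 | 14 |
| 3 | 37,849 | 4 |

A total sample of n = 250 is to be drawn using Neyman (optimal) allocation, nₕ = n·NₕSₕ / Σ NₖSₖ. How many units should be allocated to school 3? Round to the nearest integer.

1: NₕSₕ = 39255·6 = 235530
2: NₕSₕ = 20370·14 = 285180
3: NₕSₕ = 37849·4 = 151396
Σ NₕSₕ = 672106.
n_3 = 250·151396/672106 = 56.314... → 56.

56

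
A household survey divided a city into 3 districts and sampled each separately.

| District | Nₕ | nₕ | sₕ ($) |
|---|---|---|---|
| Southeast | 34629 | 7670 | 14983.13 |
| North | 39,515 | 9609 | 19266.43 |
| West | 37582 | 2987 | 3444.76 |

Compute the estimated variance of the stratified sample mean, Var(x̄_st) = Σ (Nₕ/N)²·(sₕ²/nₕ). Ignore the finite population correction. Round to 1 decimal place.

8093.4

N = 111726. Term for each stratum: Wₕ²sₕ²/nₕ.
Var(x̄_st) = 2811.7787 + 4832.1430 + 449.5044 = 8093.4261 → 8093.4.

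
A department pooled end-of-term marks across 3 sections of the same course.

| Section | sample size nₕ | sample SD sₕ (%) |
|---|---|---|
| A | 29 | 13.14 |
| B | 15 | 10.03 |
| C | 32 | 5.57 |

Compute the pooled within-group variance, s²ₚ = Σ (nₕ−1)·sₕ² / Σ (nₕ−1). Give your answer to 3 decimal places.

98.694

A: (29−1)·13.14² = 28·172.6596 = 4834.4688
B: (15−1)·10.03² = 14·100.6009 = 1408.4126
C: (32−1)·5.57² = 31·31.0249 = 961.7719
Numerator = 7204.6533; denominator = Σ(nₕ−1) = 73.
s²ₚ = 7204.6533/73 = 98.69388... → 98.694.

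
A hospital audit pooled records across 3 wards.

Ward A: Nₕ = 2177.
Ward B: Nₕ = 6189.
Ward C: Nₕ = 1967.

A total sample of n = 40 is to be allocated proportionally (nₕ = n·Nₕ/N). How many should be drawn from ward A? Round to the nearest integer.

8

N = 2177 + 6189 + 1967 = 10333.
n_A = 40·2177/10333 = 8.427... → 8.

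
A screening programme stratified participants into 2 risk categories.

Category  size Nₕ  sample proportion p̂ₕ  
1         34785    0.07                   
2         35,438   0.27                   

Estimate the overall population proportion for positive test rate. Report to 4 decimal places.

0.1709

Wₕ = Nₕ/N with N = 70223: 0.4954, 0.5046.
p̂_st = 0.4954·0.07 + 0.5046·0.27 ≈ 0.170930... → 0.1709.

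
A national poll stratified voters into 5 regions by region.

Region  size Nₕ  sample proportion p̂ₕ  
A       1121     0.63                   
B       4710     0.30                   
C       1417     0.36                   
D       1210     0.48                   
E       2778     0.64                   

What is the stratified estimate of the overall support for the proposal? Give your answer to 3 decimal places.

0.444

N = 1121 + 4710 + 1417 + 1210 + 2778 = 11236.
Overall proportion = Σ (Nₕ/N)·p̂ₕ.
Σ Nₕp̂ₕ = 706.23 + 1413 + 510.12 + 580.8 + 1777.92 = 4988.07.
4988.07 / 11236 = 0.44394... → 0.444.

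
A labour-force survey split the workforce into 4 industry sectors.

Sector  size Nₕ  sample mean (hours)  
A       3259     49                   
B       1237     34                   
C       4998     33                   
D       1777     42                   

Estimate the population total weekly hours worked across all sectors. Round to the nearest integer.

Estimate total by summing Nₕ·x̄ₕ over strata.
3259·49 + 1237·34 + 4998·33 + 1777·42 = 159691 + 42058 + 164934 + 74634 = 441317.

441317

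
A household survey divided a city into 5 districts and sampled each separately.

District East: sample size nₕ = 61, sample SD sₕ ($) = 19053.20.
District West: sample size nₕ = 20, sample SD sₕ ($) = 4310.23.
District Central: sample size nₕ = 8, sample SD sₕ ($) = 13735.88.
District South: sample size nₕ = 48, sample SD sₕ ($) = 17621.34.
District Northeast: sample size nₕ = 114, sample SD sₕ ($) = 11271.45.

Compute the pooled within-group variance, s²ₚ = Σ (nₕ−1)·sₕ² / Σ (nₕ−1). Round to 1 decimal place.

213029949.6

Degrees of freedom: 60 + 19 + 7 + 47 + 113 = 246.
Σ(nₕ−1)sₕ² = 60·363024430.24 + 19·18578082.6529 + 7·188674399.3744 + 47·310511623.3956 + 113·127045585.1025 = 52405367596.6016.
s²ₚ = 52405367596.6016 / 246 = 213029949.580... → 213029949.6.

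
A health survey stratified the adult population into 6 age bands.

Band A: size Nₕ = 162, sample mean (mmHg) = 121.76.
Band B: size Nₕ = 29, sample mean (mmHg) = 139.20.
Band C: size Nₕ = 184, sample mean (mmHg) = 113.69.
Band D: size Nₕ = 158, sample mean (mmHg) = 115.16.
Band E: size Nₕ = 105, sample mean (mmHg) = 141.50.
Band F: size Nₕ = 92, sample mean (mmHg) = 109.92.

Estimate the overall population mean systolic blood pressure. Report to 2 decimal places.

N = 730; weights Wₕ = Nₕ/N = (0.2219, 0.0397, 0.2521, 0.2164, 0.1438, 0.1260).
x̄_st = Σ Wₕ·x̄ₕ = 0.2219·121.76 + 0.0397·139.20 + 0.2521·113.69 + 0.2164·115.16 + 0.1438·141.50 + 0.1260·109.92 ≈ 120.3374...
→ 120.34.

120.34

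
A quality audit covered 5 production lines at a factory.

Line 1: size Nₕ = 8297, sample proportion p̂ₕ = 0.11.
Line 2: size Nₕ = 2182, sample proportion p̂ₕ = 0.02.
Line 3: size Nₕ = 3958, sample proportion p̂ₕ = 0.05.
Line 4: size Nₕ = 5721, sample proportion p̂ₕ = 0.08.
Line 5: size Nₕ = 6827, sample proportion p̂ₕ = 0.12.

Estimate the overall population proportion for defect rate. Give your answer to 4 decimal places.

0.0901

N = 8297 + 2182 + 3958 + 5721 + 6827 = 26985.
Overall proportion = Σ (Nₕ/N)·p̂ₕ.
Σ Nₕp̂ₕ = 912.67 + 43.64 + 197.9 + 457.68 + 819.24 = 2431.13.
2431.13 / 26985 = 0.090092... → 0.0901.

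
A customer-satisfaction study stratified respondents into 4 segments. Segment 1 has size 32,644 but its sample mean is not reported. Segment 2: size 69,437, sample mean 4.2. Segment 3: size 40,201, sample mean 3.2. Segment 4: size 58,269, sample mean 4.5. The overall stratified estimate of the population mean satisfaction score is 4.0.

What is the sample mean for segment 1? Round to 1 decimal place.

N = 32644 + 69437 + 40201 + 58269 = 200551.
Overall total = μ·N = 4.0·200551 = 802204.
Subtract the known strata: 69437·4.2 + 40201·3.2 + 58269·4.5 = 682489.1.
Remaining total for segment 1: 802204 − 682489.1 = 119714.9.
Divide by its size: 119714.9 / 32644 = 3.667... → 3.7.

3.7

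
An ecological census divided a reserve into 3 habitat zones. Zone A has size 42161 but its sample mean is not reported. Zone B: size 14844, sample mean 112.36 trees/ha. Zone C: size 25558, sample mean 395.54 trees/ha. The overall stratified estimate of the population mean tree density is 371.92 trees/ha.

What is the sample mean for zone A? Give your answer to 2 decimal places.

448.99

Σ Nₕx̄ₕ = N·μ, so 42161·x̄_A = 82563·371.92 − (14844·112.36 + 25558·395.54).
= 30706830.96 − 11777083.16 = 18929747.8.
x̄_A = 18929747.8 / 42161 = 448.9872... → 448.99.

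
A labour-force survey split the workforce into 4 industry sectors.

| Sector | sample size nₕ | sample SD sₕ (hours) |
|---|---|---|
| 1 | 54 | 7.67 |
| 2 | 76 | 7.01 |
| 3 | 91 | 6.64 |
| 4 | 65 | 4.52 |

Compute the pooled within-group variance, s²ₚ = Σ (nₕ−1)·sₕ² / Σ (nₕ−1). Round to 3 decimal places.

1: (54−1)·7.67² = 53·58.8289 = 3117.9317
2: (76−1)·7.01² = 75·49.1401 = 3685.5075
3: (91−1)·6.64² = 90·44.0896 = 3968.064
4: (65−1)·4.52² = 64·20.4304 = 1307.5456
Numerator = 12079.0488; denominator = Σ(nₕ−1) = 282.
s²ₚ = 12079.0488/282 = 42.83351... → 42.834.

42.834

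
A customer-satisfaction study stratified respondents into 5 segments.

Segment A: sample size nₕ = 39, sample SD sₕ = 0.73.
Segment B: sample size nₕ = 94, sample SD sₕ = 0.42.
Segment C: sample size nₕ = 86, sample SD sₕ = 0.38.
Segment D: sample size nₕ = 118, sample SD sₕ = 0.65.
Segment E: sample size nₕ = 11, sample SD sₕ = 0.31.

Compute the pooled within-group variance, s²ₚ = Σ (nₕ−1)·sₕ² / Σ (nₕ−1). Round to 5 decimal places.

0.28957

Degrees of freedom: 38 + 93 + 85 + 117 + 10 = 343.
Σ(nₕ−1)sₕ² = 38·0.5329 + 93·0.1764 + 85·0.1444 + 117·0.4225 + 10·0.0961 = 99.3229.
s²ₚ = 99.3229 / 343 = 0.2895711... → 0.28957.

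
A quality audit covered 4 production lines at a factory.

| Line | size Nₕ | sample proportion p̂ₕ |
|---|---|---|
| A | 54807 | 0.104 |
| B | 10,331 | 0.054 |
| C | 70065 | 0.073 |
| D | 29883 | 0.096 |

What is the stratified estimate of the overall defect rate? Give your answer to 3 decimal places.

0.086

Wₕ = Nₕ/N with N = 165086: 0.3320, 0.0626, 0.4244, 0.1810.
p̂_st = 0.3320·0.104 + 0.0626·0.054 + 0.4244·0.073 + 0.1810·0.096 ≈ 0.08627... → 0.086.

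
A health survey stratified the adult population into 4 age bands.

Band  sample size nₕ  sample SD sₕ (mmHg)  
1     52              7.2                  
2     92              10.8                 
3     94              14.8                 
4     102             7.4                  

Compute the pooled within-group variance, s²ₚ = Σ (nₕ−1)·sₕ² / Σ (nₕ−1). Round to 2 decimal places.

116.55

Degrees of freedom: 51 + 91 + 93 + 101 = 336.
Σ(nₕ−1)sₕ² = 51·51.84 + 91·116.64 + 93·219.04 + 101·54.76 = 39159.56.
s²ₚ = 39159.56 / 336 = 116.5463... → 116.55.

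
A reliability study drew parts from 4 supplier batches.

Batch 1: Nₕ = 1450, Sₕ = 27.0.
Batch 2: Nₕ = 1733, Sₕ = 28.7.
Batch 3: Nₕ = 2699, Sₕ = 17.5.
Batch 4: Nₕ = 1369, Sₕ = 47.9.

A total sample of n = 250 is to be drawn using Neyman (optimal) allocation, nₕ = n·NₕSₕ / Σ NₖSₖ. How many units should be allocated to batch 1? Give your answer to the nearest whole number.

1: NₕSₕ = 1450·27.0 = 39150
2: NₕSₕ = 1733·28.7 = 49737.1
3: NₕSₕ = 2699·17.5 = 47232.5
4: NₕSₕ = 1369·47.9 = 65575.1
Σ NₕSₕ = 201694.7.
n_1 = 250·39150/201694.7 = 48.526... → 49.

49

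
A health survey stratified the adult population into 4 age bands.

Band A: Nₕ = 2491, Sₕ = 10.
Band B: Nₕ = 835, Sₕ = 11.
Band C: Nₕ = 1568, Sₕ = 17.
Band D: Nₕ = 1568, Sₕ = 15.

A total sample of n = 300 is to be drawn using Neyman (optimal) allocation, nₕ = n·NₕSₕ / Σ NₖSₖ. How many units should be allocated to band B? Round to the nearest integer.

33

Σ NₕSₕ = 2491·10 + 835·11 + 1568·17 + 1568·15 = 84271.
Share for B: 9185/84271 = 0.10899.
n_B = 300 × 0.10899 = 32.698... → 33.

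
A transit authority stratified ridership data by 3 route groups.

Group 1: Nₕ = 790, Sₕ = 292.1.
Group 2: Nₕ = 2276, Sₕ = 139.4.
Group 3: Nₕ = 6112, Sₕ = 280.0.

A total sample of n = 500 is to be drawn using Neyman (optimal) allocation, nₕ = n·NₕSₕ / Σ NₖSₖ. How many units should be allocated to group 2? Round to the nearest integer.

70

1: NₕSₕ = 790·292.1 = 230759
2: NₕSₕ = 2276·139.4 = 317274.4
3: NₕSₕ = 6112·280.0 = 1711360
Σ NₕSₕ = 2259393.4.
n_2 = 500·317274.4/2259393.4 = 70.212... → 70.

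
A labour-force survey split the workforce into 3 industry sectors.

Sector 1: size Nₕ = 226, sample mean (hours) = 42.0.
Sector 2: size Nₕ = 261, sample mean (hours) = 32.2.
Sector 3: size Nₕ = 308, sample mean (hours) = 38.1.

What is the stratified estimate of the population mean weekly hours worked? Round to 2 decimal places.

37.27

N = 795; weights Wₕ = Nₕ/N = (0.2843, 0.3283, 0.3874).
x̄_st = Σ Wₕ·x̄ₕ = 0.2843·42.0 + 0.3283·32.2 + 0.3874·38.1 ≈ 37.2717...
→ 37.27.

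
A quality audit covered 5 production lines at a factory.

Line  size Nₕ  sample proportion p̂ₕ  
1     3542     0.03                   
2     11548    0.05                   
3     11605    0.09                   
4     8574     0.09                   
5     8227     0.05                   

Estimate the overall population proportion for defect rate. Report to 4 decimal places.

0.0669

N = 3542 + 11548 + 11605 + 8574 + 8227 = 43496.
Overall proportion = Σ (Nₕ/N)·p̂ₕ.
Σ Nₕp̂ₕ = 106.26 + 577.4 + 1044.45 + 771.66 + 411.35 = 2911.12.
2911.12 / 43496 = 0.066928... → 0.0669.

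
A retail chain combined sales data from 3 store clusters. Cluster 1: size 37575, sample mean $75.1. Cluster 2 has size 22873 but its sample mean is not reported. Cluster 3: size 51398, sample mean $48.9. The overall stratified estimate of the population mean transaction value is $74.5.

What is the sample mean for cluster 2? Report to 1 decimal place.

Σ Nₕx̄ₕ = N·μ, so 22873·x̄_2 = 111846·74.5 − (37575·75.1 + 51398·48.9).
= 8332527 − 5335244.7 = 2997282.3.
x̄_2 = 2997282.3 / 22873 = 131.040... → 131.0.

131.0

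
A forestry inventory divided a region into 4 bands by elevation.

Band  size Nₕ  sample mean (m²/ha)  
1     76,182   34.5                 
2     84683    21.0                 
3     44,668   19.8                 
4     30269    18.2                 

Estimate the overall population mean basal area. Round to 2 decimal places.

x̄_st = (Σ Nₕx̄ₕ) / (Σ Nₕ) = (76182·34.5 + 84683·21.0 + 44668·19.8 + 30269·18.2) / 235802
= 5841944.2 / 235802 = 24.7748... → 24.77.

24.77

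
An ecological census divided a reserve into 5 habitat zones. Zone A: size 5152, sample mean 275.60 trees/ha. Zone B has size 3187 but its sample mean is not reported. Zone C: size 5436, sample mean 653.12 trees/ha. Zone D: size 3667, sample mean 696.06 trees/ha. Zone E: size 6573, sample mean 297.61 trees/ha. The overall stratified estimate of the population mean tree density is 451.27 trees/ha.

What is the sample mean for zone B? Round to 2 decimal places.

Σ Nₕx̄ₕ = N·μ, so 3187·x̄_B = 24015·451.27 − (5152·275.60 + 5436·653.12 + 3667·696.06 + 6573·297.61).
= 10837249.05 − 9478894.07 = 1358354.98.
x̄_B = 1358354.98 / 3187 = 426.2174... → 426.22.

426.22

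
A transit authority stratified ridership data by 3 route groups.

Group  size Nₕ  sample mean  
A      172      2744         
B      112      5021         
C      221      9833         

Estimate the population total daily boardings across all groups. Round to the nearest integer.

A: 172·2744 = 471968
B: 112·5021 = 562352
C: 221·9833 = 2173093
τ̂ = Σ Nₕx̄ₕ = 3207413.

3207413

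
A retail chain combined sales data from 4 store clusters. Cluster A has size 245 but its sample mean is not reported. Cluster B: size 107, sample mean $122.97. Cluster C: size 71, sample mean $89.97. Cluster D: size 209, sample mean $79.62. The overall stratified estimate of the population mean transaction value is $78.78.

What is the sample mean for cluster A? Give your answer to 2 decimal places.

N = 245 + 107 + 71 + 209 = 632.
Overall total = μ·N = 78.78·632 = 49788.96.
Subtract the known strata: 107·122.97 + 71·89.97 + 209·79.62 = 36186.24.
Remaining total for cluster A: 49788.96 − 36186.24 = 13602.72.
Divide by its size: 13602.72 / 245 = 55.5213... → 55.52.

55.52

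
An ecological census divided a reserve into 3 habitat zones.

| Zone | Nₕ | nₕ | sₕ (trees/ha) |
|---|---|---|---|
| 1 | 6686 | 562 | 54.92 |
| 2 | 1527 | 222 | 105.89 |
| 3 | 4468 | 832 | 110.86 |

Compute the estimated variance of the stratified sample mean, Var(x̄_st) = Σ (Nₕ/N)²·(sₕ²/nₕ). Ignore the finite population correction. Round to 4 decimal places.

N = 12681; Wₕ = Nₕ/N.
zone 1: (6686/12681)²·54.92²/562 = 1.4919370
zone 2: (1527/12681)²·105.89²/222 = 0.7323657
zone 3: (4468/12681)²·110.86²/832 = 1.8337737
Sum = 4.0580764 → 4.0581.

4.0581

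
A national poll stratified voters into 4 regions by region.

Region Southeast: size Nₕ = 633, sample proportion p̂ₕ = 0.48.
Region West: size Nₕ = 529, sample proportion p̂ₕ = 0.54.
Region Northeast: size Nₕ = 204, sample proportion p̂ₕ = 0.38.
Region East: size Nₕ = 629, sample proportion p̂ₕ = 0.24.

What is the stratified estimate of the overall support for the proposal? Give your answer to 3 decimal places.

0.410

N = 633 + 529 + 204 + 629 = 1995.
Overall proportion = Σ (Nₕ/N)·p̂ₕ.
Σ Nₕp̂ₕ = 303.84 + 285.66 + 77.52 + 150.96 = 817.98.
817.98 / 1995 = 0.41002... → 0.410.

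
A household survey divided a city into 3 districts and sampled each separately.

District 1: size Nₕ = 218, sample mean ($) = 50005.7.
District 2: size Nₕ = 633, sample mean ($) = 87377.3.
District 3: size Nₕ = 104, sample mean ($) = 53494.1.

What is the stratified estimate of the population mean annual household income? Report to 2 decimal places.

N = 218 + 633 + 104 = 955.
Overall mean = Σ (Nₕ/N)·x̄ₕ — weight by population share, not a simple average.
Σ Nₕx̄ₕ = 218·50005.7 + 633·87377.3 + 104·53494.1 = 10901242.6 + 55309830.9 + 5563386.4 = 71774459.9.
Divide by N: 71774459.9 / 955 = 75156.5025... → 75156.50.

75156.50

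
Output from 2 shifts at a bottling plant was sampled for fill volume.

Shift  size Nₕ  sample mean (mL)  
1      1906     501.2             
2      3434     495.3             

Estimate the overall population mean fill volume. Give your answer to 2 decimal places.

497.41

N = 5340; weights Wₕ = Nₕ/N = (0.3569, 0.6431).
x̄_st = Σ Wₕ·x̄ₕ = 0.3569·501.2 + 0.6431·495.3 ≈ 497.4059...
→ 497.41.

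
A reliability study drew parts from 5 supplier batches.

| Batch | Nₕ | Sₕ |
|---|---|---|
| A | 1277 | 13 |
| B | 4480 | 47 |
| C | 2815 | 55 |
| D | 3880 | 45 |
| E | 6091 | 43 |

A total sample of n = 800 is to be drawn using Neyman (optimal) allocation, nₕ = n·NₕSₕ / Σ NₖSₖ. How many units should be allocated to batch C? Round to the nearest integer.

Σ NₕSₕ = 1277·13 + 4480·47 + 2815·55 + 3880·45 + 6091·43 = 818499.
Share for C: 154825/818499 = 0.18916.
n_C = 800 × 0.18916 = 151.326... → 151.

151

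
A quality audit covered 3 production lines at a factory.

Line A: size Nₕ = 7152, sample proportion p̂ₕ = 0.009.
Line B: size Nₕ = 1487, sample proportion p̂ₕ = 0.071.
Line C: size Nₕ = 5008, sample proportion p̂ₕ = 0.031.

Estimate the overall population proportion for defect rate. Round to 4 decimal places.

N = 7152 + 1487 + 5008 = 13647.
Overall proportion = Σ (Nₕ/N)·p̂ₕ.
Σ Nₕp̂ₕ = 64.368 + 105.577 + 155.248 = 325.193.
325.193 / 13647 = 0.023829... → 0.0238.

0.0238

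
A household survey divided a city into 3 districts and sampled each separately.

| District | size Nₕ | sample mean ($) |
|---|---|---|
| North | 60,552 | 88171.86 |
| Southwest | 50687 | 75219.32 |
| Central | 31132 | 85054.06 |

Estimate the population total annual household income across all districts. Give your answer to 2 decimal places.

11799527135.48

Estimate total by summing Nₕ·x̄ₕ over strata.
60552·88171.86 + 50687·75219.32 + 31132·85054.06 = 5338982466.72 + 3812641672.84 + 2647902995.92 = 11799527135.48.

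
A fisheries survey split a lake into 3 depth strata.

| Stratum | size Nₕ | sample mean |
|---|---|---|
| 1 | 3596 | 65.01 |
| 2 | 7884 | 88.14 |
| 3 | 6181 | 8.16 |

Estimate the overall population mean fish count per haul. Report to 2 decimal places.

55.44

N = 3596 + 7884 + 6181 = 17661.
The stratified mean weights each stratum mean by its population share Nₕ/N.
Σ Nₕx̄ₕ = 3596·65.01 + 7884·88.14 + 6181·8.16 = 233775.96 + 694895.76 + 50436.96 = 979108.68.
Divide by N: 979108.68 / 17661 = 55.4390... → 55.44.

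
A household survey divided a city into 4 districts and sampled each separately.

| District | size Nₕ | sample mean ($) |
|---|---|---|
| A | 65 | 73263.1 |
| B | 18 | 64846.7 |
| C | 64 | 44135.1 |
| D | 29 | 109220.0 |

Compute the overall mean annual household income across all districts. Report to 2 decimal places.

67735.05

x̄_st = (Σ Nₕx̄ₕ) / (Σ Nₕ) = (65·73263.1 + 18·64846.7 + 64·44135.1 + 29·109220.0) / 176
= 11921368.5 / 176 = 67735.0483... → 67735.05.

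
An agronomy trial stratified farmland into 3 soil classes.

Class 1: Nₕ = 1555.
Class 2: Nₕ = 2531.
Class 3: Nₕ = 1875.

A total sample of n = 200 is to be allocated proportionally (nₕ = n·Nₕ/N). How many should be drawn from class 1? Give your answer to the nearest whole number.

52

Share of class 1 = 1555/5961 = 0.26086.
Allocate 200 × 0.26086 = 52.172... → 52.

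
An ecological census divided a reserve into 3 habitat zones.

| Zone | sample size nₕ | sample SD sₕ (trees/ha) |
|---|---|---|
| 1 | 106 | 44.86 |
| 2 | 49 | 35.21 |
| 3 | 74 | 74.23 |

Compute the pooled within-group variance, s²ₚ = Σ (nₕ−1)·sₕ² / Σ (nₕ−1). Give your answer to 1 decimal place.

1: (106−1)·44.86² = 105·2012.4196 = 211304.058
2: (49−1)·35.21² = 48·1239.7441 = 59507.7168
3: (74−1)·74.23² = 73·5510.0929 = 402236.7817
Numerator = 673048.5565; denominator = Σ(nₕ−1) = 226.
s²ₚ = 673048.5565/226 = 2978.091... → 2978.1.

2978.1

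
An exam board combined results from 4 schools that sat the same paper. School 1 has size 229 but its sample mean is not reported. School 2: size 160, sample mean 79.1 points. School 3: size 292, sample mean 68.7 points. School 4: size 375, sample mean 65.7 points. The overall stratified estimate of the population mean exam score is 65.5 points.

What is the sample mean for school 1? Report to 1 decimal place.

Σ Nₕx̄ₕ = N·μ, so 229·x̄_1 = 1056·65.5 − (160·79.1 + 292·68.7 + 375·65.7).
= 69168 − 57353.9 = 11814.1.
x̄_1 = 11814.1 / 229 = 51.590... → 51.6.

51.6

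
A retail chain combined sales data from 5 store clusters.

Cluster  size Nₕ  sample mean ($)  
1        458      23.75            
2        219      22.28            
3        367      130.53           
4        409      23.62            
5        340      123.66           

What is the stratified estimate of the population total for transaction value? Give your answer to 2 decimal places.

1: 458·23.75 = 10877.5
2: 219·22.28 = 4879.32
3: 367·130.53 = 47904.51
4: 409·23.62 = 9660.58
5: 340·123.66 = 42044.4
τ̂ = Σ Nₕx̄ₕ = 115366.31.

115366.31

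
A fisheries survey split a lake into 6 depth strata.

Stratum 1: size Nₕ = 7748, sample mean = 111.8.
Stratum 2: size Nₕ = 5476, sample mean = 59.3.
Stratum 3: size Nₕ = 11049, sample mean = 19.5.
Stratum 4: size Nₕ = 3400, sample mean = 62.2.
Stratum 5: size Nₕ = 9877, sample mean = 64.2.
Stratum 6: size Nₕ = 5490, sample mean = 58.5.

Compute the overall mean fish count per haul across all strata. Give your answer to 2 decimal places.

N = 43040; weights Wₕ = Nₕ/N = (0.1800, 0.1272, 0.2567, 0.0790, 0.2295, 0.1276).
x̄_st = Σ Wₕ·x̄ₕ = 0.1800·111.8 + 0.1272·59.3 + 0.2567·19.5 + 0.0790·62.2 + 0.2295·64.2 + 0.1276·58.5 ≈ 59.7852...
→ 59.79.

59.79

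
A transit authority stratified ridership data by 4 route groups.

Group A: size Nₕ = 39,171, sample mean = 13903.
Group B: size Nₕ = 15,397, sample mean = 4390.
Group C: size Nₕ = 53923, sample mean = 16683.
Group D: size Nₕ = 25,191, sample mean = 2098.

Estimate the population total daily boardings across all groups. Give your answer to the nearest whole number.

1564635370

Population total = Σ Nₕ·x̄ₕ (each stratum's size times its mean).
39171·13903 + 15397·4390 + 53923·16683 + 25191·2098 = 544594413 + 67592830 + 899597409 + 52850718 = 1564635370.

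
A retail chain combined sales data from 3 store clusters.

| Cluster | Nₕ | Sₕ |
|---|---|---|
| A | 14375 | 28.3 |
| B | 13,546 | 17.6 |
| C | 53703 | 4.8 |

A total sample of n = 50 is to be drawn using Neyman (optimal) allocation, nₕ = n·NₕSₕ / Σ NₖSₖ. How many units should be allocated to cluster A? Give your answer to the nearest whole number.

23

Σ NₕSₕ = 14375·28.3 + 13546·17.6 + 53703·4.8 = 902996.5.
Share for A: 406812.5/902996.5 = 0.45051.
n_A = 50 × 0.45051 = 22.526... → 23.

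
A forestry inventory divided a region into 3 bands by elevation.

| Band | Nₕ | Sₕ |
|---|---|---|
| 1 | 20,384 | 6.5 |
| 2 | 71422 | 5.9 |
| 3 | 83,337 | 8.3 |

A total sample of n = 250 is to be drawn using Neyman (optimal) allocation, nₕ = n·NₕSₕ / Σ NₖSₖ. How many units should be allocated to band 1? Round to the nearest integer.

Σ NₕSₕ = 20384·6.5 + 71422·5.9 + 83337·8.3 = 1245582.9.
Share for 1: 132496/1245582.9 = 0.10637.
n_1 = 250 × 0.10637 = 26.593... → 27.

27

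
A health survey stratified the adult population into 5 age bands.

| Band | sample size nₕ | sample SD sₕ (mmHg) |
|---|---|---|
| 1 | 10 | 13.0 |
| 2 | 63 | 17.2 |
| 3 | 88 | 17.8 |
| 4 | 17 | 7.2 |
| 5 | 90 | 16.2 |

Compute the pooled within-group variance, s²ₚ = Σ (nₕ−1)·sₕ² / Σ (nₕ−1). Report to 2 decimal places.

1: (10−1)·13.0² = 9·169 = 1521
2: (63−1)·17.2² = 62·295.84 = 18342.08
3: (88−1)·17.8² = 87·316.84 = 27565.08
4: (17−1)·7.2² = 16·51.84 = 829.44
5: (90−1)·16.2² = 89·262.44 = 23357.16
Numerator = 71614.76; denominator = Σ(nₕ−1) = 263.
s²ₚ = 71614.76/263 = 272.2995... → 272.30.

272.30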